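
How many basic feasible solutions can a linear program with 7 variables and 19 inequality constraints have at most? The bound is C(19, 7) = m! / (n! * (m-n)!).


Each vertex corresponds to some choice of n active constraints out of m, so the number of vertices is at most C(m, n) = m! / (n!(m-n)!).
m = 19, n = 7
Numerator: 19 * 18 * 17 * 16 * 15 * 14 * 13
Denominator: 7! = 5040
C(19, 7) = 50388


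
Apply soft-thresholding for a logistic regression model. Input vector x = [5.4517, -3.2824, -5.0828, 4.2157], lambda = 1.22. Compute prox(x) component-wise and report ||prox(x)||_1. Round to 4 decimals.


Soft-thresholding with lambda = 1.22:
prox(5.4517) = sign(5.4517)*max(|5.4517| - 1.22, 0) = 4.2317
prox(-3.2824) = sign(-3.2824)*max(|-3.2824| - 1.22, 0) = -2.0624
prox(-5.0828) = sign(-5.0828)*max(|-5.0828| - 1.22, 0) = -3.8628
prox(4.2157) = sign(4.2157)*max(|4.2157| - 1.22, 0) = 2.9957
prox(x) = [4.2317, -2.0624, -3.8628, 2.9957]
||prox(x)||_1 = 4.2317 + 2.0624 + 3.8628 + 2.9957 = 13.1526


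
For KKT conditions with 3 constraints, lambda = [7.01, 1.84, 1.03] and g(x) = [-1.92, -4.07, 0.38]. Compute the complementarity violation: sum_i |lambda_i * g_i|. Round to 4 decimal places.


KKT complementary slackness check:
lambda_1 * g_1 = 7.01 * -1.92 = -13.4592
lambda_2 * g_2 = 1.84 * -4.07 = -7.4888
lambda_3 * g_3 = 1.03 * 0.38 = 0.3914
Total violation = 13.4592 + 7.4888 + 0.3914 = 21.3394


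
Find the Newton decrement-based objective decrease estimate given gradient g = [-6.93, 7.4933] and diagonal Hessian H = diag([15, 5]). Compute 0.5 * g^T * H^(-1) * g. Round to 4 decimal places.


Step 1: H is diagonal, so H^(-1) * g = [-0.462, 1.4987].
Step 2: g^T H^(-1) g = sum_i g_i^2 / H_ii
  = (-6.93)^2/15 + (7.4933)^2/5
  = 3.2017 + 11.2299 = 14.4316
Step 3: Objective decrease = 0.5 * g^T H^(-1) g = 7.2158


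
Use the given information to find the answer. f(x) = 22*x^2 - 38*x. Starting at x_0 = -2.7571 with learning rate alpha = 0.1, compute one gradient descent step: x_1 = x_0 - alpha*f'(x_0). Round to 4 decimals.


We compute the gradient at x_0 and apply the update.
f'(x) = 44*x - 38
f'(-2.7571) = 44*-2.7571 - 38 = -159.3124
x_1 = -2.7571 - 0.1*-159.3124 = 13.1741


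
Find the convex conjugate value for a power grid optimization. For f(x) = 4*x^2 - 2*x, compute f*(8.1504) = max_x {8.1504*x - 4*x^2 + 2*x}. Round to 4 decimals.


f*(y) = sup_x {y*x - a*x^2 - b*x} = sup_x {(y-b)*x - a*x^2}
FOC: (y - b) - 2a*x = 0 => x* = (y - b)/(2a)
x* = (8.1504 + 2)/(2*4) = 1.2688
f*(8.1504) = (y-b)^2/(4a) = (8.1504 + 2)^2/(4*4)
= 103.0306/16 = 6.4394


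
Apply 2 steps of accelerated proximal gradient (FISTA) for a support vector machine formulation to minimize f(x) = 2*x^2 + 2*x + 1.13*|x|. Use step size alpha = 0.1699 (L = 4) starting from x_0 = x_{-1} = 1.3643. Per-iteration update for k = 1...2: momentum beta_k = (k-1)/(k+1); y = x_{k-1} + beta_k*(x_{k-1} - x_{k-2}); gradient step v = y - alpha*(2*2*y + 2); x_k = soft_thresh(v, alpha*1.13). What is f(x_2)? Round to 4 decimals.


FISTA on f(x) = 2*x^2 + 2*x + 1.13*|x|
L = 4, alpha = 0.1699
Iteration 1: beta = 0.0, y = 1.3643 + 0.0*(1.3643 - 1.3643) = 1.3643
  grad(y) = 7.4572, v = y - alpha*grad = 0.0973
  prox(v) = soft_thresh(0.0973, 0.192) = 0.0
Iteration 2: beta = 0.3333, y = 0.0 + 0.3333*(0.0 - 1.3643) = -0.4548
  grad(y) = 0.1809, v = y - alpha*grad = -0.4855
  prox(v) = soft_thresh(-0.4855, 0.192) = -0.2935
f(x_2) = 2*(-0.2935)^2 + 2*(-0.2935) + 1.13*|-0.2935| = -0.0831


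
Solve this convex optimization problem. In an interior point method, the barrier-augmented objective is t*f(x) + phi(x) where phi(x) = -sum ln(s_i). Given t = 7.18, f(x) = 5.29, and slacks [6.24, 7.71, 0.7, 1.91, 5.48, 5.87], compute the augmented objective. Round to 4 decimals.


Step 1: Compute log-barrier.
ln values: [1.831, 2.0425, -0.3567, 0.6471, 1.7011, 1.7699]
phi = -(1.831 + 2.0425 - 0.3567 + 0.6471 + 1.7011 + 1.7699) = -7.6349
Step 2: Compute augmented objective.
t*f(x) = 7.18*5.29 = 37.9822
Total = 37.9822 - 7.6349 = 30.3473


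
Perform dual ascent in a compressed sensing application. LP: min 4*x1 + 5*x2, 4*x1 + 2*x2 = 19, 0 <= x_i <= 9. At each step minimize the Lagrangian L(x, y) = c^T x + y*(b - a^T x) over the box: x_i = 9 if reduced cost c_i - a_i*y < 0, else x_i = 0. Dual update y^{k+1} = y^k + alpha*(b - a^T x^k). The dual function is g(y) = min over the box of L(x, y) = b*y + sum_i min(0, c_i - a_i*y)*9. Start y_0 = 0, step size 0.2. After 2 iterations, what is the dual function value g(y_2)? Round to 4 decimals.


Dual ascent for LP: min 4*x1 + 5*x2, 4*x1 + 2*x2 = 19, 0 <= x_i <= 9
Step 1: y^k = 0.0, reduced costs: (4.0, 5.0)
  x^k = (0.0, 0.0), subgradient = b - a^T x = 19.0
  y^{k+1} = 0.0 + 0.2*19.0 = 3.8
Step 2: y^k = 3.8, reduced costs: (-11.2, -2.6)
  x^k = (9.0, 9.0), subgradient = b - a^T x = -35.0
  y^{k+1} = 3.8 + 0.2*-35.0 = -3.2
Dual objective at y_2 = -3.2: reduced costs (16.8, 11.4), box minimizer x = (0.0, 0.0)
g(y_2) = b*y + (c1 - a1*y)*x1 + (c2 - a2*y)*x2 = 19*(-3.2) + 16.8*0.0 + 11.4*0.0 = -60.8 + 0.0 + 0.0 = -60.8


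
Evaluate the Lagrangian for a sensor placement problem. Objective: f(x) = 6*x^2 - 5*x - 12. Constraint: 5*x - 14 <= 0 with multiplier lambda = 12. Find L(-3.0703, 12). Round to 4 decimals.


Step 1: Evaluate f(x).
f(-3.0703) = 6*(-3.0703)^2 - 5*(-3.0703) - 12 = 59.912
Step 2: Evaluate g(x).
g(-3.0703) = 5*-3.0703 - 14 = -29.3515
Step 3: Compute Lagrangian.
L = 59.912 + 12*-29.3515 = -292.306


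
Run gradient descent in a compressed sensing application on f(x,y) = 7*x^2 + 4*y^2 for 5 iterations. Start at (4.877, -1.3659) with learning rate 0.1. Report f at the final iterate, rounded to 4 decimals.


Gradient descent on f(x,y) = 7*x^2 + 4*y^2.
Starting point: (4.877, -1.3659), alpha = 0.1
Step 1: grad_x = 2*7*4.877 = 68.278, grad_y = 2*4*-1.3659 = -10.9272
  x_1 = 4.877 - 0.1*68.278 = -1.9508
  y_1 = -1.3659 - 0.1*-10.9272 = -0.2732
Step 2: grad_x = 2*7*-1.9508 = -27.3112, grad_y = 2*4*-0.2732 = -2.1854
  x_2 = -1.9508 - 0.1*-27.3112 = 0.7803
  y_2 = -0.2732 - 0.1*-2.1854 = -0.0546
Step 3: grad_x = 2*7*0.7803 = 10.9245, grad_y = 2*4*-0.0546 = -0.4371
  x_3 = 0.7803 - 0.1*10.9245 = -0.3121
  y_3 = -0.0546 - 0.1*-0.4371 = -0.0109
Step 4: grad_x = 2*7*-0.3121 = -4.3698, grad_y = 2*4*-0.0109 = -0.0874
  x_4 = -0.3121 - 0.1*-4.3698 = 0.1249
  y_4 = -0.0109 - 0.1*-0.0874 = -0.0022
Step 5: grad_x = 2*7*0.1249 = 1.7479, grad_y = 2*4*-0.0022 = -0.0175
  x_5 = 0.1249 - 0.1*1.7479 = -0.0499
  y_5 = -0.0022 - 0.1*-0.0175 = -0.0004
f(-0.0499, -0.0004) = 7*(-0.0499)^2 + 4*(-0.0004)^2 = 0.0175


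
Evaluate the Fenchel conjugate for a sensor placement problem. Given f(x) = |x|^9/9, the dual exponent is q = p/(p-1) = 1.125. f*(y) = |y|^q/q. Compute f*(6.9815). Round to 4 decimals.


The conjugate exponent q satisfies 1/p + 1/q = 1.
p = 9, so q = 9/(9 - 1) = 1.125
|y|^q = 6.9815^1.125 = 8.9011
f*(6.9815) = 8.9011 / 1.125 = 7.9121


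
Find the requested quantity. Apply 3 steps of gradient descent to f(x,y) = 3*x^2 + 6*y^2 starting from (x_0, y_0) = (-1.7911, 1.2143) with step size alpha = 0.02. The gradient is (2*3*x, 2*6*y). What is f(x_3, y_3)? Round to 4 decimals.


Gradient descent on f(x,y) = 3*x^2 + 6*y^2.
Starting point: (-1.7911, 1.2143), alpha = 0.02
Step 1: grad_x = 2*3*-1.7911 = -10.7466, grad_y = 2*6*1.2143 = 14.5716
  x_1 = -1.7911 - 0.02*-10.7466 = -1.5762
  y_1 = 1.2143 - 0.02*14.5716 = 0.9229
Step 2: grad_x = 2*3*-1.5762 = -9.457, grad_y = 2*6*0.9229 = 11.0744
  x_2 = -1.5762 - 0.02*-9.457 = -1.387
  y_2 = 0.9229 - 0.02*11.0744 = 0.7014
Step 3: grad_x = 2*3*-1.387 = -8.3222, grad_y = 2*6*0.7014 = 8.4166
  x_3 = -1.387 - 0.02*-8.3222 = -1.2206
  y_3 = 0.7014 - 0.02*8.4166 = 0.533
f(-1.2206, 0.533) = 3*(-1.2206)^2 + 6*0.533^2 = 6.1743


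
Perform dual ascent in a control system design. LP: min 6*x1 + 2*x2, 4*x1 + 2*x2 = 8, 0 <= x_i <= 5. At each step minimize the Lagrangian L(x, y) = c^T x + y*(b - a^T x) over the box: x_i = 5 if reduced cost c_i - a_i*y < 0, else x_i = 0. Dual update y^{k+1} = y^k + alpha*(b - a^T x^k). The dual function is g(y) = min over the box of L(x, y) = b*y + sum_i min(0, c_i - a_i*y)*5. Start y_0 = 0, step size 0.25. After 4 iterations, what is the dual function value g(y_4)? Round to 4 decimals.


Dual ascent for LP: min 6*x1 + 2*x2, 4*x1 + 2*x2 = 8, 0 <= x_i <= 5
Step 1: y^k = 0.0, reduced costs: (6.0, 2.0)
  x^k = (0.0, 0.0), subgradient = b - a^T x = 8.0
  y^{k+1} = 0.0 + 0.25*8.0 = 2.0
Step 2: y^k = 2.0, reduced costs: (-2.0, -2.0)
  x^k = (5.0, 5.0), subgradient = b - a^T x = -22.0
  y^{k+1} = 2.0 + 0.25*-22.0 = -3.5
Step 3: y^k = -3.5, reduced costs: (20.0, 9.0)
  x^k = (0.0, 0.0), subgradient = b - a^T x = 8.0
  y^{k+1} = -3.5 + 0.25*8.0 = -1.5
Step 4: y^k = -1.5, reduced costs: (12.0, 5.0)
  x^k = (0.0, 0.0), subgradient = b - a^T x = 8.0
  y^{k+1} = -1.5 + 0.25*8.0 = 0.5
Dual objective at y_4 = 0.5: reduced costs (4.0, 1.0), box minimizer x = (0.0, 0.0)
g(y_4) = b*y + (c1 - a1*y)*x1 + (c2 - a2*y)*x2 = 8*0.5 + 4.0*0.0 + 1.0*0.0 = 4.0 + 0.0 + 0.0 = 4.0


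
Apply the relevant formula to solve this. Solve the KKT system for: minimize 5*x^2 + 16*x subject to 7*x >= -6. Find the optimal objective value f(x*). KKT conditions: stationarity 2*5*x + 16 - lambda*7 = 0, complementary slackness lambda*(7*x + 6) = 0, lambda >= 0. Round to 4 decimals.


Step 1: Try lambda = 0 (constraint inactive).
x_unc = -16/(2*5) = -1.6
Check: 7*-1.6 = -11.2 < -6 -- violated!
Step 2: Constraint must be active: 7*x = -6
x* = -6/7 = -0.8571 (rounded; the exact value -6/7 is used below)
lambda = (2*5*(-6/7) + 16)/7 = 1.0612
Step 3: Compute optimal value.
f(x*) = 5*(-6/7)^2 + 16*(-6/7) = -10.0408


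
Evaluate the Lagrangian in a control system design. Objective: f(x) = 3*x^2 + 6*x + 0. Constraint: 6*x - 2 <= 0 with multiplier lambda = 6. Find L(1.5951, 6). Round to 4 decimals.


Step 1: Evaluate f(x).
f(1.5951) = 3*1.5951^2 + 6*1.5951 + 0 = 17.2036
Step 2: Evaluate g(x).
g(1.5951) = 6*1.5951 - 2 = 7.5706
Step 3: Compute Lagrangian.
L = 17.2036 + 6*7.5706 = 62.6272


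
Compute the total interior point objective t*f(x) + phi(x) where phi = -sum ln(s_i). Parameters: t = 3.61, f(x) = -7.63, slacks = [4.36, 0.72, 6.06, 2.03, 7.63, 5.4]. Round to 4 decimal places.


Step 1: Compute log-barrier.
ln values: [1.4725, -0.3285, 1.8017, 0.708, 2.0321, 1.6864]
phi = -(1.4725 - 0.3285 + 1.8017 + 0.708 + 2.0321 + 1.6864) = -7.3722
Step 2: Compute augmented objective.
t*f(x) = 3.61*-7.63 = -27.5443
Total = -27.5443 - 7.3722 = -34.9165


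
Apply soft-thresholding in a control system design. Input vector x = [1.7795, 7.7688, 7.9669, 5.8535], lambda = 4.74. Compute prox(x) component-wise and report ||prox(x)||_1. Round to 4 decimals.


Soft-thresholding with lambda = 4.74:
prox(1.7795) = sign(1.7795)*max(|1.7795| - 4.74, 0) = 0.0
prox(7.7688) = sign(7.7688)*max(|7.7688| - 4.74, 0) = 3.0288
prox(7.9669) = sign(7.9669)*max(|7.9669| - 4.74, 0) = 3.2269
prox(5.8535) = sign(5.8535)*max(|5.8535| - 4.74, 0) = 1.1135
prox(x) = [0.0, 3.0288, 3.2269, 1.1135]
||prox(x)||_1 = 0.0 + 3.0288 + 3.2269 + 1.1135 = 7.3692


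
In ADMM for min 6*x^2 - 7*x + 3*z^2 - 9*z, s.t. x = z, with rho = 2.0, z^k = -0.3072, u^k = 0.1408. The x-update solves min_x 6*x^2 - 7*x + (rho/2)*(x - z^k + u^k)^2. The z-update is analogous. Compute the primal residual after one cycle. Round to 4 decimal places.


ADMM iteration with rho = 2.0, z^k = -0.3072, u^k = 0.1408
Step 1: x-update.
Minimize 6*x^2 - 7*x + (2.0/2)*(x + 0.3072 + 0.1408)^2
FOC: (2*6 + 2.0)*x = 7 + 2.0*(-0.3072 - 0.1408)
x^{k+1} = 0.436
Step 2: z-update.
Minimize 3*z^2 - 9*z + (2.0/2)*(0.436 - z + 0.1408)^2
FOC: (2*3 + 2.0)*z = 9 + 2.0*(0.436 + 0.1408)
z^{k+1} = 1.2692
Step 3: u-update.
u^{k+1} = 0.1408 + 0.436 - 1.2692 = -0.6924
Step 4: Primal residual = |0.436 - 1.2692| = 0.8332


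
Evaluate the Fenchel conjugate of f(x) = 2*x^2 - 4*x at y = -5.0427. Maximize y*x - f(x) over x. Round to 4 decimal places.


f*(y) = sup_x {y*x - a*x^2 - b*x} = sup_x {(y-b)*x - a*x^2}
FOC: (y - b) - 2a*x = 0 => x* = (y - b)/(2a)
x* = (-5.0427 + 4)/(2*2) = -0.2607
f*(-5.0427) = (y-b)^2/(4a) = (-5.0427 + 4)^2/(4*2)
= 1.0872/8 = 0.1359


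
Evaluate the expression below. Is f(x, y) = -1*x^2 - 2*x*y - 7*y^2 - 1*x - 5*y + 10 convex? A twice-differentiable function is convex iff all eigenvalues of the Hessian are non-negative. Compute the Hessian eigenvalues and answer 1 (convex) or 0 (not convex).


The Hessian of f(x,y) = -1*x^2 - 2*x*y - 7*y^2 - 1*x - 5*y + 10 is:
H = [[-2, -2], [-2, -14]]
Trace = -2 - 14 = -16
Determinant = -2*-14 - (-2)^2 = 24
Discriminant = (-16)^2 - 4*24 = 160.0
Eigenvalues: lambda_1 = -14.3246, lambda_2 = -1.6754
The function is not convex.

0


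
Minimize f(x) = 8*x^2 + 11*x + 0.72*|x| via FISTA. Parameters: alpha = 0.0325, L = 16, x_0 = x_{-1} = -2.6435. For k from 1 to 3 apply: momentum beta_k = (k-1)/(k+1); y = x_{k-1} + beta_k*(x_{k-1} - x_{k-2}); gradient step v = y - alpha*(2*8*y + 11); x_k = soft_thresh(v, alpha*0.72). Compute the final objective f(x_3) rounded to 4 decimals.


FISTA on f(x) = 8*x^2 + 11*x + 0.72*|x|
L = 16, alpha = 0.0325
Iteration 1: beta = 0.0, y = -2.6435 + 0.0*(-2.6435 + 2.6435) = -2.6435
  grad(y) = -31.296, v = y - alpha*grad = -1.6264
  prox(v) = soft_thresh(-1.6264, 0.0234) = -1.603
Iteration 2: beta = 0.3333, y = -1.603 + 0.3333*(-1.603 + 2.6435) = -1.2561
  grad(y) = -9.0982, v = y - alpha*grad = -0.9604
  prox(v) = soft_thresh(-0.9604, 0.0234) = -0.937
Iteration 3: beta = 0.5, y = -0.937 + 0.5*(-0.937 + 1.603) = -0.6041
  grad(y) = 1.3347, v = y - alpha*grad = -0.6475
  prox(v) = soft_thresh(-0.6475, 0.0234) = -0.6241
f(x_3) = 8*(-0.6241)^2 + 11*(-0.6241) + 0.72*|-0.6241| = -3.2997


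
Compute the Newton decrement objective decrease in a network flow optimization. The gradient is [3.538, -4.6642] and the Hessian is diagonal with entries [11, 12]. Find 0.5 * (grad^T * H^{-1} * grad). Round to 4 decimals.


Step 1: H is diagonal, so H^(-1) * g = [0.3216, -0.3887].
Step 2: g^T H^(-1) g = sum_i g_i^2 / H_ii
  = (3.538)^2/11 + (-4.6642)^2/12
  = 1.1379 + 1.8129 = 2.9508
Step 3: Objective decrease = 0.5 * g^T H^(-1) g = 1.4754


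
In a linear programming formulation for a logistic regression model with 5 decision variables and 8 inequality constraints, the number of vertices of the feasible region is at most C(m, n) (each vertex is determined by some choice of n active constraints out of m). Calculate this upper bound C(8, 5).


Each vertex corresponds to some choice of n active constraints out of m, so the number of vertices is at most C(m, n) = m! / (n!(m-n)!).
m = 8, n = 5
Numerator: 8 * 7 * 6 * 5 * 4
Denominator: 5! = 120
C(8, 5) = 56


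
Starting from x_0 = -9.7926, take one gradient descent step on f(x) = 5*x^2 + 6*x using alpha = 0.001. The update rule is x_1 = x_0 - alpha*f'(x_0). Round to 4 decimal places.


We compute the gradient at x_0 and apply the update.
f'(x) = 10*x + 6
f'(-9.7926) = 10*-9.7926 + 6 = -91.926
x_1 = -9.7926 - 0.001*-91.926 = -9.7007


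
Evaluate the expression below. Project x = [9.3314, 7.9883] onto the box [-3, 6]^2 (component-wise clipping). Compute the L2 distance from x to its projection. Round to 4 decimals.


Project each component onto [-3, 6].
clip(9.3314) = 6.0, clip(7.9883) = 6.0
Projection = [6.0, 6.0]
Squared diffs: [11.0982, 3.9533]
Distance = sqrt(15.0515) = 3.8796


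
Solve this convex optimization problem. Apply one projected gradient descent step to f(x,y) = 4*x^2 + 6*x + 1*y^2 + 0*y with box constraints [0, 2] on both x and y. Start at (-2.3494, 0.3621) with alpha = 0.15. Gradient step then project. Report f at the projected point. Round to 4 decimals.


Step 1: Compute gradient at (-2.3494, 0.3621).
grad_x = 2*4*-2.3494 + 6 = -12.7952
grad_y = 2*1*0.3621 + 0 = 0.7242
Step 2: Gradient step.
x_raw = -2.3494 - 0.15*-12.7952 = -0.4301
y_raw = 0.3621 - 0.15*0.7242 = 0.2535
Step 3: Project onto [0, 2].
x_proj = clip(-0.4301) = 0.0
y_proj = clip(0.2535) = 0.2535
Step 4: Evaluate f.
f(0.0, 0.2535) = 0.0642


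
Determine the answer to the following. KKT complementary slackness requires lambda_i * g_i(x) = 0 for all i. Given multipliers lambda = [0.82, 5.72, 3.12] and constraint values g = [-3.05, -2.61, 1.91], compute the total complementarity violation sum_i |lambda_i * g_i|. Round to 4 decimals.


KKT complementary slackness check:
lambda_1 * g_1 = 0.82 * -3.05 = -2.501
lambda_2 * g_2 = 5.72 * -2.61 = -14.9292
lambda_3 * g_3 = 3.12 * 1.91 = 5.9592
Total violation = 2.501 + 14.9292 + 5.9592 = 23.3894


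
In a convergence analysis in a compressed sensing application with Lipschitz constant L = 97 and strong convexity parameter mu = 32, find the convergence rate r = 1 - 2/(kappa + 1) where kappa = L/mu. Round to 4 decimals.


Step 1: Compute the condition number.
kappa = L/mu = 97/32 = 3.0313
Step 2: Compute the convergence rate.
r = 1 - 2/(kappa + 1) = 1 - 2*mu/(L + mu) = (L - mu)/(L + mu) = 65/129 = 0.5039


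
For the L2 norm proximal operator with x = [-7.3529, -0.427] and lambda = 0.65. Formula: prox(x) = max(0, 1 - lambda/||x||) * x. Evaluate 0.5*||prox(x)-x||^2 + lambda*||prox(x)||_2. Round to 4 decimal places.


Step 1: Compute ||x||.
||x|| = 7.3653
Step 2: Compute scaling factor.
scale = max(0, 1 - 0.65/7.3653) = 0.9117
Step 3: prox(x) = [-6.704, -0.3893]
||prox(x)|| = 6.7153
Step 4: Proximal objective.
0.5*||prox-x||^2 = 0.2113
lambda*||prox|| = 4.3649
Total = 4.5762


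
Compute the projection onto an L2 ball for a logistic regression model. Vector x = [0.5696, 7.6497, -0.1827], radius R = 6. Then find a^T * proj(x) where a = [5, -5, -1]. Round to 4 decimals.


Step 1: Compute ||x|| (intermediates to 6 decimals).
||x|| = sqrt(0.5696^2 + 7.6497^2 + (-0.1827)^2) = 7.673052
Step 2: Project.
Since ||x|| > R, scale = R/||x|| = 6/7.673052 = 0.781957, proj(x) = scale * x
proj(x) = [0.445403, 5.981736, -0.142864]
Step 3: Dot product.
a^T * proj(x) = 5*0.445403 - 5*5.981736 - 1*(-0.142864) = -27.5388


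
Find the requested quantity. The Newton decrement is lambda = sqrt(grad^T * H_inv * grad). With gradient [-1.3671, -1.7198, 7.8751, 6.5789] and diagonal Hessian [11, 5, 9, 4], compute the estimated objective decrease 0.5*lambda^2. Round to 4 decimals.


Step 1: H is diagonal, so H^(-1) * g = [-0.1243, -0.344, 0.875, 1.6447].
Step 2: g^T H^(-1) g = sum_i g_i^2 / H_ii
  = (-1.3671)^2/11 + (-1.7198)^2/5 + (7.8751)^2/9 + (6.5789)^2/4
  = 0.1699 + 0.5915 + 6.8908 + 10.8205 = 18.4727
Step 3: Objective decrease = 0.5 * g^T H^(-1) g = 9.2364


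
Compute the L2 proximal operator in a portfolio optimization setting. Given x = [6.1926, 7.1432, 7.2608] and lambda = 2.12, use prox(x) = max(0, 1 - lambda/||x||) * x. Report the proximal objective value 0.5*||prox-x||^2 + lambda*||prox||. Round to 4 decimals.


Step 1: Compute ||x||.
||x|| = 11.9203
Step 2: Compute scaling factor.
scale = max(0, 1 - 2.12/11.9203) = 0.8222
Step 3: prox(x) = [5.0913, 5.8728, 5.9695]
||prox(x)|| = 9.8003
Step 4: Proximal objective.
0.5*||prox-x||^2 = 2.2472
lambda*||prox|| = 20.7766
Total = 23.0238


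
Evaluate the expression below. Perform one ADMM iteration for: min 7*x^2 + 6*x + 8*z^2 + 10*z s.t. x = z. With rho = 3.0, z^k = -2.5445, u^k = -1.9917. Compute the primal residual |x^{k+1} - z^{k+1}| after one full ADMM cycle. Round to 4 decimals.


ADMM iteration with rho = 3.0, z^k = -2.5445, u^k = -1.9917
Step 1: x-update.
Minimize 7*x^2 + 6*x + (3.0/2)*(x + 2.5445 - 1.9917)^2
FOC: (2*7 + 3.0)*x = -6 + 3.0*(-2.5445 + 1.9917)
x^{k+1} = -0.4505
Step 2: z-update.
Minimize 8*z^2 + 10*z + (3.0/2)*(-0.4505 - z - 1.9917)^2
FOC: (2*8 + 3.0)*z = -10 + 3.0*(-0.4505 - 1.9917)
z^{k+1} = -0.9119
Step 3: u-update.
u^{k+1} = -1.9917 - 0.4505 + 0.9119 = -1.5303
Step 4: Primal residual = |-0.4505 + 0.9119| = 0.4614


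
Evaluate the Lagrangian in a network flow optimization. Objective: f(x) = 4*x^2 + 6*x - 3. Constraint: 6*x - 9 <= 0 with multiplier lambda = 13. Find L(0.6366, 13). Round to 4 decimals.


Step 1: Evaluate f(x).
f(0.6366) = 4*0.6366^2 + 6*0.6366 - 3 = 2.4406
Step 2: Evaluate g(x).
g(0.6366) = 6*0.6366 - 9 = -5.1804
Step 3: Compute Lagrangian.
L = 2.4406 + 13*-5.1804 = -64.9046


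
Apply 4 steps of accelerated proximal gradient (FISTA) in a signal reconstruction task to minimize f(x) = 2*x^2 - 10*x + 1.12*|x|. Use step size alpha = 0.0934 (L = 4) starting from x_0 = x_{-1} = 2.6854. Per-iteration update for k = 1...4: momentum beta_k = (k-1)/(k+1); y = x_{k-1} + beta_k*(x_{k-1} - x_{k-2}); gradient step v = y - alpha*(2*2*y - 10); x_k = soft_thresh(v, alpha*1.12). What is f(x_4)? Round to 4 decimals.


FISTA on f(x) = 2*x^2 - 10*x + 1.12*|x|
L = 4, alpha = 0.0934
Iteration 1: beta = 0.0, y = 2.6854 + 0.0*(2.6854 - 2.6854) = 2.6854
  grad(y) = 0.7416, v = y - alpha*grad = 2.6161
  prox(v) = soft_thresh(2.6161, 0.1046) = 2.5115
Iteration 2: beta = 0.3333, y = 2.5115 + 0.3333*(2.5115 - 2.6854) = 2.4536
  grad(y) = -0.1857, v = y - alpha*grad = 2.4709
  prox(v) = soft_thresh(2.4709, 0.1046) = 2.3663
Iteration 3: beta = 0.5, y = 2.3663 + 0.5*(2.3663 - 2.5115) = 2.2937
  grad(y) = -0.8252, v = y - alpha*grad = 2.3708
  prox(v) = soft_thresh(2.3708, 0.1046) = 2.2662
Iteration 4: beta = 0.6, y = 2.2662 + 0.6*(2.2662 - 2.3663) = 2.2061
  grad(y) = -1.1757, v = y - alpha*grad = 2.3159
  prox(v) = soft_thresh(2.3159, 0.1046) = 2.2113
f(x_4) = 2*2.2113^2 - 10*2.2113 + 1.12*|2.2113| = -9.8566


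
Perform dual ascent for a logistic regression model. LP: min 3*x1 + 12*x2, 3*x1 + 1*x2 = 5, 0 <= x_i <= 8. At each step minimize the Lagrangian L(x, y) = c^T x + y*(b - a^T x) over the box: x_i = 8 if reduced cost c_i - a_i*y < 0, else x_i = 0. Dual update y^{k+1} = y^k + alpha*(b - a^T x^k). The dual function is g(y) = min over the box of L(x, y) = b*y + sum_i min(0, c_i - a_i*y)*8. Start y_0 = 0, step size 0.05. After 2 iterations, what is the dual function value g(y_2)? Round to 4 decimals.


Dual ascent for LP: min 3*x1 + 12*x2, 3*x1 + 1*x2 = 5, 0 <= x_i <= 8
Step 1: y^k = 0.0, reduced costs: (3.0, 12.0)
  x^k = (0.0, 0.0), subgradient = b - a^T x = 5.0
  y^{k+1} = 0.0 + 0.05*5.0 = 0.25
Step 2: y^k = 0.25, reduced costs: (2.25, 11.75)
  x^k = (0.0, 0.0), subgradient = b - a^T x = 5.0
  y^{k+1} = 0.25 + 0.05*5.0 = 0.5
Dual objective at y_2 = 0.5: reduced costs (1.5, 11.5), box minimizer x = (0.0, 0.0)
g(y_2) = b*y + (c1 - a1*y)*x1 + (c2 - a2*y)*x2 = 5*0.5 + 1.5*0.0 + 11.5*0.0 = 2.5 + 0.0 + 0.0 = 2.5


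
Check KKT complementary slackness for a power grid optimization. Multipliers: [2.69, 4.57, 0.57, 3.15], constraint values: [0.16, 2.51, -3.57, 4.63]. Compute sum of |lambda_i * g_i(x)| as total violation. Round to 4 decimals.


KKT complementary slackness check:
lambda_1 * g_1 = 2.69 * 0.16 = 0.4304
lambda_2 * g_2 = 4.57 * 2.51 = 11.4707
lambda_3 * g_3 = 0.57 * -3.57 = -2.0349
lambda_4 * g_4 = 3.15 * 4.63 = 14.5845
Total violation = 0.4304 + 11.4707 + 2.0349 + 14.5845 = 28.5205


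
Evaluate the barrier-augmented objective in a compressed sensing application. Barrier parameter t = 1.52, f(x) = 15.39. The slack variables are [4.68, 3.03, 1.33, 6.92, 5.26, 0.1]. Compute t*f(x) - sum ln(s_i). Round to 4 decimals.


Step 1: Compute log-barrier.
ln values: [1.5433, 1.1086, 0.2852, 1.9344, 1.6601, -2.3026]
phi = -(1.5433 + 1.1086 + 0.2852 + 1.9344 + 1.6601 - 2.3026) = -4.229
Step 2: Compute augmented objective.
t*f(x) = 1.52*15.39 = 23.3928
Total = 23.3928 - 4.229 = 19.1638


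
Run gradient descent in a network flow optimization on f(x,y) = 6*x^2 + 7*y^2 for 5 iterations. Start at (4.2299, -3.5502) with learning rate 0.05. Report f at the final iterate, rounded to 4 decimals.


Gradient descent on f(x,y) = 6*x^2 + 7*y^2.
Starting point: (4.2299, -3.5502), alpha = 0.05
Step 1: grad_x = 2*6*4.2299 = 50.7588, grad_y = 2*7*-3.5502 = -49.7028
  x_1 = 4.2299 - 0.05*50.7588 = 1.692
  y_1 = -3.5502 - 0.05*-49.7028 = -1.0651
Step 2: grad_x = 2*6*1.692 = 20.3035, grad_y = 2*7*-1.0651 = -14.9108
  x_2 = 1.692 - 0.05*20.3035 = 0.6768
  y_2 = -1.0651 - 0.05*-14.9108 = -0.3195
Step 3: grad_x = 2*6*0.6768 = 8.1214, grad_y = 2*7*-0.3195 = -4.4733
  x_3 = 0.6768 - 0.05*8.1214 = 0.2707
  y_3 = -0.3195 - 0.05*-4.4733 = -0.0959
Step 4: grad_x = 2*6*0.2707 = 3.2486, grad_y = 2*7*-0.0959 = -1.342
  x_4 = 0.2707 - 0.05*3.2486 = 0.1083
  y_4 = -0.0959 - 0.05*-1.342 = -0.0288
Step 5: grad_x = 2*6*0.1083 = 1.2994, grad_y = 2*7*-0.0288 = -0.4026
  x_5 = 0.1083 - 0.05*1.2994 = 0.0433
  y_5 = -0.0288 - 0.05*-0.4026 = -0.0086
f(0.0433, -0.0086) = 6*0.0433^2 + 7*(-0.0086)^2 = 0.0118


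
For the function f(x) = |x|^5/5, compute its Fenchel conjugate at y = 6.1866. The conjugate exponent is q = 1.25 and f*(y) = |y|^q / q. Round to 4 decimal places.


The conjugate exponent q satisfies 1/p + 1/q = 1.
p = 5, so q = 5/(5 - 1) = 1.25
|y|^q = 6.1866^1.25 = 9.757
f*(6.1866) = 9.757 / 1.25 = 7.8056


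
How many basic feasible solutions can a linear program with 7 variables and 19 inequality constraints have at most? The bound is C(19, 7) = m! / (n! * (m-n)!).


Each vertex corresponds to some choice of n active constraints out of m, so the number of vertices is at most C(m, n) = m! / (n!(m-n)!).
m = 19, n = 7
Numerator: 19 * 18 * 17 * 16 * 15 * 14 * 13
Denominator: 7! = 5040
C(19, 7) = 50388


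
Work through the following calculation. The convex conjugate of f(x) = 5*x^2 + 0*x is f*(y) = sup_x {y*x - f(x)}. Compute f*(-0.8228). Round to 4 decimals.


f*(y) = sup_x {y*x - a*x^2 - b*x} = sup_x {(y-b)*x - a*x^2}
FOC: (y - b) - 2a*x = 0 => x* = (y - b)/(2a)
x* = (-0.8228 - 0)/(2*5) = -0.0823
f*(-0.8228) = (y-b)^2/(4a) = (-0.8228 - 0)^2/(4*5)
= 0.677/20 = 0.0338


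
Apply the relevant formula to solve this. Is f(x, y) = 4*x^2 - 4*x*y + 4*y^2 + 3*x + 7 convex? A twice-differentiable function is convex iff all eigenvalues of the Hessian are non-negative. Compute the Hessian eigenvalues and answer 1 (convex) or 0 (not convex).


The Hessian of f(x,y) = 4*x^2 - 4*x*y + 4*y^2 + 3*x + 7 is:
H = [[8, -4], [-4, 8]]
Trace = 8 + 8 = 16
Determinant = 8*8 - (-4)^2 = 48
Discriminant = (16)^2 - 4*48 = 64.0
Eigenvalues: lambda_1 = 4.0, lambda_2 = 12.0
The function is convex.

1


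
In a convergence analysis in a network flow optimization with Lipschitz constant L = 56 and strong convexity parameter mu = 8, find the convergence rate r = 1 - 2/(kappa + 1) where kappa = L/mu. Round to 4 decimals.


Step 1: Compute the condition number.
kappa = L/mu = 56/8 = 7.0
Step 2: Compute the convergence rate.
r = 1 - 2/(kappa + 1) = 1 - 2*mu/(L + mu) = (L - mu)/(L + mu) = 48/64 = 0.75


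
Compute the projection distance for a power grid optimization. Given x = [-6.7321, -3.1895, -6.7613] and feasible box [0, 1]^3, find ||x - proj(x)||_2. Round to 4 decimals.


Project each component onto [0, 1].
clip(-6.7321) = 0.0, clip(-3.1895) = 0.0, clip(-6.7613) = 0.0
Projection = [0.0, 0.0, 0.0]
Squared diffs: [45.3212, 10.1729, 45.7152]
Distance = sqrt(101.2093) = 10.0603


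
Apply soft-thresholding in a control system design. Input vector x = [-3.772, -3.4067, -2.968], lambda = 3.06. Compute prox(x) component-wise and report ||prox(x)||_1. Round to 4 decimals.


Soft-thresholding with lambda = 3.06:
prox(-3.772) = sign(-3.772)*max(|-3.772| - 3.06, 0) = -0.712
prox(-3.4067) = sign(-3.4067)*max(|-3.4067| - 3.06, 0) = -0.3467
prox(-2.968) = sign(-2.968)*max(|-2.968| - 3.06, 0) = 0.0
prox(x) = [-0.712, -0.3467, 0.0]
||prox(x)||_1 = 0.712 + 0.3467 + 0.0 = 1.0587


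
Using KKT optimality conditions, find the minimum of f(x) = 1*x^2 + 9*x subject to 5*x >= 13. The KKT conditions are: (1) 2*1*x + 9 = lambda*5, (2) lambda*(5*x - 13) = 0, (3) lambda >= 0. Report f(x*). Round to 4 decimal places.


Step 1: Try lambda = 0 (constraint inactive).
x_unc = -9/(2*1) = -4.5
Check: 5*-4.5 = -22.5 < 13 -- violated!
Step 2: Constraint must be active: 5*x = 13
x* = 13/5 = 2.6
lambda = (2*1*2.6 + 9)/5 = 2.84
Step 3: Compute optimal value.
f(x*) = 1*2.6^2 + 9*2.6 = 30.16


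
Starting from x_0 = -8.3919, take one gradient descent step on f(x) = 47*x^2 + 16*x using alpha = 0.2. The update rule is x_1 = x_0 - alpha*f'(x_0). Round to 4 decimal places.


We compute the gradient at x_0 and apply the update.
f'(x) = 94*x + 16
f'(-8.3919) = 94*-8.3919 + 16 = -772.8386
x_1 = -8.3919 - 0.2*-772.8386 = 146.1758


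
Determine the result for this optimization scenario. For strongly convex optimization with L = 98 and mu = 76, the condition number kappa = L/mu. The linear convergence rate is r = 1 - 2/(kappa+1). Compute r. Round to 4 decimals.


Step 1: Compute the condition number.
kappa = L/mu = 98/76 = 1.2895
Step 2: Compute the convergence rate.
r = 1 - 2/(kappa + 1) = 1 - 2*mu/(L + mu) = (L - mu)/(L + mu) = 22/174 = 0.1264


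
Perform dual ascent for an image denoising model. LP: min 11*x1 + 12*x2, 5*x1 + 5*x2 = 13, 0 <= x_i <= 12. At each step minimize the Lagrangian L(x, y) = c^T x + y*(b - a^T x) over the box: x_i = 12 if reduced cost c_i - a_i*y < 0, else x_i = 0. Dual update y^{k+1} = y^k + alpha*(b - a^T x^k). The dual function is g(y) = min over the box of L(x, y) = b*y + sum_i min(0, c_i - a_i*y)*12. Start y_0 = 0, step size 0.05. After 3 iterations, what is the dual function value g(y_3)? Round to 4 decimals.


Dual ascent for LP: min 11*x1 + 12*x2, 5*x1 + 5*x2 = 13, 0 <= x_i <= 12
Step 1: y^k = 0.0, reduced costs: (11.0, 12.0)
  x^k = (0.0, 0.0), subgradient = b - a^T x = 13.0
  y^{k+1} = 0.0 + 0.05*13.0 = 0.65
Step 2: y^k = 0.65, reduced costs: (7.75, 8.75)
  x^k = (0.0, 0.0), subgradient = b - a^T x = 13.0
  y^{k+1} = 0.65 + 0.05*13.0 = 1.3
Step 3: y^k = 1.3, reduced costs: (4.5, 5.5)
  x^k = (0.0, 0.0), subgradient = b - a^T x = 13.0
  y^{k+1} = 1.3 + 0.05*13.0 = 1.95
Dual objective at y_3 = 1.95: reduced costs (1.25, 2.25), box minimizer x = (0.0, 0.0)
g(y_3) = b*y + (c1 - a1*y)*x1 + (c2 - a2*y)*x2 = 13*1.95 + 1.25*0.0 + 2.25*0.0 = 25.35 + 0.0 + 0.0 = 25.35


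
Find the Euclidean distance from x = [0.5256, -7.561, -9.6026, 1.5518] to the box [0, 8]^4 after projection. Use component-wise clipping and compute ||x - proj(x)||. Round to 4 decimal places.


Project each component onto [0, 8].
clip(0.5256) = 0.5256, clip(-7.561) = 0.0, clip(-9.6026) = 0.0, clip(1.5518) = 1.5518
Projection = [0.5256, 0.0, 0.0, 1.5518]
Squared diffs: [0.0, 57.1687, 92.2099, 0.0]
Distance = sqrt(149.3786) = 12.2221


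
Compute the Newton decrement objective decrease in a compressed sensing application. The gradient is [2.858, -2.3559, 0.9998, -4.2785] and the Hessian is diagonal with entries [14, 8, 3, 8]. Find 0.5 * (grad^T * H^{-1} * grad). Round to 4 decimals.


Step 1: H is diagonal, so H^(-1) * g = [0.2041, -0.2945, 0.3333, -0.5348].
Step 2: g^T H^(-1) g = sum_i g_i^2 / H_ii
  = (2.858)^2/14 + (-2.3559)^2/8 + (0.9998)^2/3 + (-4.2785)^2/8
  = 0.5834 + 0.6938 + 0.3332 + 2.2882 = 3.8986
Step 3: Objective decrease = 0.5 * g^T H^(-1) g = 1.9493


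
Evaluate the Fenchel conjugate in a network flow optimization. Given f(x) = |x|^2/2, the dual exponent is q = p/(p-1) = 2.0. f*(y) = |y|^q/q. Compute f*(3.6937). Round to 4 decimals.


The conjugate exponent q satisfies 1/p + 1/q = 1.
p = 2, so q = 2/(2 - 1) = 2.0
|y|^q = 3.6937^2.0 = 13.6434
f*(3.6937) = 13.6434 / 2.0 = 6.8217


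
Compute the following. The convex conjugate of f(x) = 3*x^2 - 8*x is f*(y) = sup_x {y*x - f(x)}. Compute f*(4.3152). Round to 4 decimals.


f*(y) = sup_x {y*x - a*x^2 - b*x} = sup_x {(y-b)*x - a*x^2}
FOC: (y - b) - 2a*x = 0 => x* = (y - b)/(2a)
x* = (4.3152 + 8)/(2*3) = 2.0525
f*(4.3152) = (y-b)^2/(4a) = (4.3152 + 8)^2/(4*3)
= 151.6642/12 = 12.6387


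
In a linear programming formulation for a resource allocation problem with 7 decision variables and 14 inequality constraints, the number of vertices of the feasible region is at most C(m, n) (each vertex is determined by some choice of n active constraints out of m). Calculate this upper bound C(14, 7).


Each vertex corresponds to some choice of n active constraints out of m, so the number of vertices is at most C(m, n) = m! / (n!(m-n)!).
m = 14, n = 7
Numerator: 14 * 13 * 12 * 11 * 10 * 9 * 8
Denominator: 7! = 5040
C(14, 7) = 3432


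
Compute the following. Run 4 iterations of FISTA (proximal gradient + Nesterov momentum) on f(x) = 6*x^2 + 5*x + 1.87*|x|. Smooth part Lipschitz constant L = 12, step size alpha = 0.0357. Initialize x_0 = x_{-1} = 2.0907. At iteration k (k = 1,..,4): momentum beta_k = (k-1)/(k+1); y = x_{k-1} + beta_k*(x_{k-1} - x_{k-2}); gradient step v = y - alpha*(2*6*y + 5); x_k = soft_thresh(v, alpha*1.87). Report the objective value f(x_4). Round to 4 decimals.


FISTA on f(x) = 6*x^2 + 5*x + 1.87*|x|
L = 12, alpha = 0.0357
Iteration 1: beta = 0.0, y = 2.0907 + 0.0*(2.0907 - 2.0907) = 2.0907
  grad(y) = 30.0884, v = y - alpha*grad = 1.0165
  prox(v) = soft_thresh(1.0165, 0.0668) = 0.9498
Iteration 2: beta = 0.3333, y = 0.9498 + 0.3333*(0.9498 - 2.0907) = 0.5695
  grad(y) = 11.8338, v = y - alpha*grad = 0.147
  prox(v) = soft_thresh(0.147, 0.0668) = 0.0803
Iteration 3: beta = 0.5, y = 0.0803 + 0.5*(0.0803 - 0.9498) = -0.3545
  grad(y) = 0.7459, v = y - alpha*grad = -0.3811
  prox(v) = soft_thresh(-0.3811, 0.0668) = -0.3144
Iteration 4: beta = 0.6, y = -0.3144 + 0.6*(-0.3144 - 0.0803) = -0.5512
  grad(y) = -1.6139, v = y - alpha*grad = -0.4935
  prox(v) = soft_thresh(-0.4935, 0.0668) = -0.4268
f(x_4) = 6*(-0.4268)^2 + 5*(-0.4268) + 1.87*|-0.4268| = -0.243


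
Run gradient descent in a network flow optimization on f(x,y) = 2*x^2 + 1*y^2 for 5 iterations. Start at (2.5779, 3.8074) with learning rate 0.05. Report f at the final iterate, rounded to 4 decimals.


Gradient descent on f(x,y) = 2*x^2 + 1*y^2.
Starting point: (2.5779, 3.8074), alpha = 0.05
Step 1: grad_x = 2*2*2.5779 = 10.3116, grad_y = 2*1*3.8074 = 7.6148
  x_1 = 2.5779 - 0.05*10.3116 = 2.0623
  y_1 = 3.8074 - 0.05*7.6148 = 3.4267
Step 2: grad_x = 2*2*2.0623 = 8.2493, grad_y = 2*1*3.4267 = 6.8533
  x_2 = 2.0623 - 0.05*8.2493 = 1.6499
  y_2 = 3.4267 - 0.05*6.8533 = 3.084
Step 3: grad_x = 2*2*1.6499 = 6.5994, grad_y = 2*1*3.084 = 6.168
  x_3 = 1.6499 - 0.05*6.5994 = 1.3199
  y_3 = 3.084 - 0.05*6.168 = 2.7756
Step 4: grad_x = 2*2*1.3199 = 5.2795, grad_y = 2*1*2.7756 = 5.5512
  x_4 = 1.3199 - 0.05*5.2795 = 1.0559
  y_4 = 2.7756 - 0.05*5.5512 = 2.498
Step 5: grad_x = 2*2*1.0559 = 4.2236, grad_y = 2*1*2.498 = 4.9961
  x_5 = 1.0559 - 0.05*4.2236 = 0.8447
  y_5 = 2.498 - 0.05*4.9961 = 2.2482
f(0.8447, 2.2482) = 2*0.8447^2 + 1*2.2482^2 = 6.4817


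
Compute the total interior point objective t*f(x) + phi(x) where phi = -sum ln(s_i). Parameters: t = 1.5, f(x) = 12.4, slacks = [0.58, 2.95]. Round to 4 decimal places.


Step 1: Compute log-barrier.
ln values: [-0.5447, 1.0818]
phi = -(-0.5447 + 1.0818) = -0.5371
Step 2: Compute augmented objective.
t*f(x) = 1.5*12.4 = 18.6
Total = 18.6 - 0.5371 = 18.0629


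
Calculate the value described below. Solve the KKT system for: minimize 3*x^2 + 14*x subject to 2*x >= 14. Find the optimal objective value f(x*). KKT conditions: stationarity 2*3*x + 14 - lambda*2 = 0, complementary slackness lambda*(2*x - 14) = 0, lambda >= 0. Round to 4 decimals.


Step 1: Try lambda = 0 (constraint inactive).
x_unc = -14/(2*3) = -2.3333
Check: 2*-2.3333 = -4.6666 < 14 -- violated!
Step 2: Constraint must be active: 2*x = 14
x* = 14/2 = 7.0
lambda = (2*3*7.0 + 14)/2 = 28.0
Step 3: Compute optimal value.
f(x*) = 3*7.0^2 + 14*7.0 = 245.0


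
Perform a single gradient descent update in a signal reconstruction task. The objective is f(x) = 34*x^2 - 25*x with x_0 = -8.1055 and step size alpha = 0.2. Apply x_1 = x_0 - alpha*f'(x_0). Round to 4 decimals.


We compute the gradient at x_0 and apply the update.
f'(x) = 68*x - 25
f'(-8.1055) = 68*-8.1055 - 25 = -576.174
x_1 = -8.1055 - 0.2*-576.174 = 107.1293


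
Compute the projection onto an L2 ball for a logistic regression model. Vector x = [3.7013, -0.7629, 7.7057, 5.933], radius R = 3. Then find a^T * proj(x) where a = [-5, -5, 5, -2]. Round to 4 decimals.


Step 1: Compute ||x|| (intermediates to 6 decimals).
||x|| = sqrt(3.7013^2 + (-0.7629)^2 + 7.7057^2 + 5.933^2) = 10.433597
Step 2: Project.
Since ||x|| > R, scale = R/||x|| = 3/10.433597 = 0.287533, proj(x) = scale * x
proj(x) = [1.064246, -0.219359, 2.215643, 1.705933]
Step 3: Dot product.
a^T * proj(x) = -5*1.064246 - 5*(-0.219359) + 5*2.215643 - 2*1.705933 = 3.4419


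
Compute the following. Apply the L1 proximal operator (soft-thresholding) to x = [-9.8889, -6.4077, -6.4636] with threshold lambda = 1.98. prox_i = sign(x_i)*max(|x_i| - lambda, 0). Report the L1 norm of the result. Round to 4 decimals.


Soft-thresholding with lambda = 1.98:
prox(-9.8889) = sign(-9.8889)*max(|-9.8889| - 1.98, 0) = -7.9089
prox(-6.4077) = sign(-6.4077)*max(|-6.4077| - 1.98, 0) = -4.4277
prox(-6.4636) = sign(-6.4636)*max(|-6.4636| - 1.98, 0) = -4.4836
prox(x) = [-7.9089, -4.4277, -4.4836]
||prox(x)||_1 = 7.9089 + 4.4277 + 4.4836 = 16.8202


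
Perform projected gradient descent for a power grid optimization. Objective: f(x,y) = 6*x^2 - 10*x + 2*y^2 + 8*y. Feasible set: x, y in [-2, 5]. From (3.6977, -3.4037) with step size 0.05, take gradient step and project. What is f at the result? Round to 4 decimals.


Step 1: Compute gradient at (3.6977, -3.4037).
grad_x = 2*6*3.6977 - 10 = 34.3724
grad_y = 2*2*-3.4037 + 8 = -5.6148
Step 2: Gradient step.
x_raw = 3.6977 - 0.05*34.3724 = 1.9791
y_raw = -3.4037 - 0.05*-5.6148 = -3.123
Step 3: Project onto [-2, 5].
x_proj = clip(1.9791) = 1.9791
y_proj = clip(-3.123) = -2.0
Step 4: Evaluate f.
f(1.9791, -2.0) = -4.2903


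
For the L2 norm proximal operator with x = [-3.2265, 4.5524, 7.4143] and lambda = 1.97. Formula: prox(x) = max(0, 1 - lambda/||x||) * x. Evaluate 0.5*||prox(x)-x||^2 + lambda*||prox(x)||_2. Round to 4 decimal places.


Step 1: Compute ||x||.
||x|| = 9.2794
Step 2: Compute scaling factor.
scale = max(0, 1 - 1.97/9.2794) = 0.7877
Step 3: prox(x) = [-2.5415, 3.5859, 5.8403]
||prox(x)|| = 7.3094
Step 4: Proximal objective.
0.5*||prox-x||^2 = 1.9405
lambda*||prox|| = 14.3995
Total = 16.3399


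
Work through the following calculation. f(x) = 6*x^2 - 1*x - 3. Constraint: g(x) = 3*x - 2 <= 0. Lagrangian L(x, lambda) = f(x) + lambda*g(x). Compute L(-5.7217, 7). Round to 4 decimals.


Step 1: Evaluate f(x).
f(-5.7217) = 6*(-5.7217)^2 - 1*(-5.7217) - 3 = 199.1488
Step 2: Evaluate g(x).
g(-5.7217) = 3*-5.7217 - 2 = -19.1651
Step 3: Compute Lagrangian.
L = 199.1488 + 7*-19.1651 = 64.9931


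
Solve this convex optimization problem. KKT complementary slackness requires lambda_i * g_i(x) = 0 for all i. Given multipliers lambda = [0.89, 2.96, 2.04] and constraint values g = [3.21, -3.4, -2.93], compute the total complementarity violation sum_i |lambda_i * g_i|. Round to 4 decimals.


KKT complementary slackness check:
lambda_1 * g_1 = 0.89 * 3.21 = 2.8569
lambda_2 * g_2 = 2.96 * -3.4 = -10.064
lambda_3 * g_3 = 2.04 * -2.93 = -5.9772
Total violation = 2.8569 + 10.064 + 5.9772 = 18.8981


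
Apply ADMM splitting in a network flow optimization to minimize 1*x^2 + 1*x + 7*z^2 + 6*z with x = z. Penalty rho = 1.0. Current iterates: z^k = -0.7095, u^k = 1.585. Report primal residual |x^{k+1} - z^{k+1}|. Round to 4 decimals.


ADMM iteration with rho = 1.0, z^k = -0.7095, u^k = 1.585
Step 1: x-update.
Minimize 1*x^2 + 1*x + (1.0/2)*(x + 0.7095 + 1.585)^2
FOC: (2*1 + 1.0)*x = -1 + 1.0*(-0.7095 - 1.585)
x^{k+1} = -1.0982
Step 2: z-update.
Minimize 7*z^2 + 6*z + (1.0/2)*(-1.0982 - z + 1.585)^2
FOC: (2*7 + 1.0)*z = -6 + 1.0*(-1.0982 + 1.585)
z^{k+1} = -0.3675
Step 3: u-update.
u^{k+1} = 1.585 - 1.0982 + 0.3675 = 0.8544
Step 4: Primal residual = |-1.0982 + 0.3675| = 0.7306


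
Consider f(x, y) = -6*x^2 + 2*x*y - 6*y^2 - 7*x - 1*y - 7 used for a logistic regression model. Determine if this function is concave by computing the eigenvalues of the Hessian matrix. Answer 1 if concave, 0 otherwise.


The Hessian of f(x,y) = -6*x^2 + 2*x*y - 6*y^2 - 7*x - 1*y - 7 is:
H = [[-12, 2], [2, -12]]
Trace = -12 - 12 = -24
Determinant = -12*-12 - (2)^2 = 140
Discriminant = (-24)^2 - 4*140 = 16.0
Eigenvalues: lambda_1 = -14.0, lambda_2 = -10.0
The function is concave.

1


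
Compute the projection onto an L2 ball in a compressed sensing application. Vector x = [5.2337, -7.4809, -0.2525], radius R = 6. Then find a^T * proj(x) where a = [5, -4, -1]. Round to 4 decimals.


Step 1: Compute ||x|| (intermediates to 6 decimals).
||x|| = sqrt(5.2337^2 + (-7.4809)^2 + (-0.2525)^2) = 9.133413
Step 2: Project.
Since ||x|| > R, scale = R/||x|| = 6/9.133413 = 0.656929, proj(x) = scale * x
proj(x) = [3.438169, -4.91442, -0.165875]
Step 3: Dot product.
a^T * proj(x) = 5*3.438169 - 4*(-4.91442) - 1*(-0.165875) = 37.0144
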